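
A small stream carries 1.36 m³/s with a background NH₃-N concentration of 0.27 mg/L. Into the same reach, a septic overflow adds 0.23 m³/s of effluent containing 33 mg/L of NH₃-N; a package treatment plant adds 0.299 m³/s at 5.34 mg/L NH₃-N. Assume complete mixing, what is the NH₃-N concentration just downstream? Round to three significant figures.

Mixed concentration C = ΣQC/ΣQ = (1.360·0.2700 + 0.2300·33.00 + 0.2990·5.340) / 1.889 = 9.554/1.889 = 5.058 mg/L.

5.06 mg/L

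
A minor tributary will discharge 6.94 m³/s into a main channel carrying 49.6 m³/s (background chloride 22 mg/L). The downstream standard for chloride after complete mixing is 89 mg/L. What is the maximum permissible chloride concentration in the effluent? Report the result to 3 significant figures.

At the limit, (Qr·Cr + Qe·Cₑ)/(Qr + Qe) = 89:
Cₑ = (56.54·89 − 49.60·22.00) / 6.940 = 567.8 mg/L.

568 mg/L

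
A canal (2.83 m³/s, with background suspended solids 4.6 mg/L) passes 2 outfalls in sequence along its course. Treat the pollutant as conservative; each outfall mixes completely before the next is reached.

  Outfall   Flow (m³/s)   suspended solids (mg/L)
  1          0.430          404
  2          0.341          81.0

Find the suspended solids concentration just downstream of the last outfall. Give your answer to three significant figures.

Below outfall 1: Q → 3.260 m³/s, C = (2.830·4.600 + 0.4300·404.0)/3.260 = 57.28 mg/L.
Below outfall 2: Q → 3.601 m³/s, C = (3.260·57.28 + 0.3410·81.00)/3.601 = 59.53 mg/L.

59.5 mg/L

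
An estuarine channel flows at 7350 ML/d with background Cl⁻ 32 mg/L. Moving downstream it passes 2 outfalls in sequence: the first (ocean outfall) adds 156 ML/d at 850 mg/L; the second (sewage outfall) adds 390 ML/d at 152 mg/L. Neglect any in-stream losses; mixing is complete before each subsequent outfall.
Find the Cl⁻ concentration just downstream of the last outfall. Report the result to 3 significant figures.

54.1 mg/L

Below outfall 1: Q → 7506 ML/d, C = (7350·32.00 + 156.0·850.0)/7506 = 49.00 mg/L.
Below outfall 2: Q → 7896 ML/d, C = (7506·49.00 + 390.0·152.0)/7896 = 54.09 mg/L.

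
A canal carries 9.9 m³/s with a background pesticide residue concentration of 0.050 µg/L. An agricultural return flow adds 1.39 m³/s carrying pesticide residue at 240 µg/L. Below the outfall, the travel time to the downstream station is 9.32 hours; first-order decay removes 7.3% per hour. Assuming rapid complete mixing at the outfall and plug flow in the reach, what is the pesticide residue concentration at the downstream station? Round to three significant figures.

Mixed concentration C = ΣQC/ΣQ = (9.900·0.05000 + 1.390·240.0) / 11.29 = 334.1/11.29 = 29.59 µg/L.
7.3%/h lost → k = −ln(1 − 0.073) = 0.07580 h⁻¹.
Decay over the reach: 29.59·exp(−kt) = 29.59·0.4934 = 14.60 µg/L.

14.6 µg/L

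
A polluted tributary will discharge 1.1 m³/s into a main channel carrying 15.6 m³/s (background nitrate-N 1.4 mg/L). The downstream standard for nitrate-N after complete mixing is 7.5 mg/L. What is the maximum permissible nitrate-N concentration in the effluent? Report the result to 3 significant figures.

At the limit, (Qr·Cr + Qe·Cₑ)/(Qr + Qe) = 7.5:
Cₑ = (16.70·7.5 − 15.60·1.400) / 1.100 = 94.01 mg/L.

94.0 mg/L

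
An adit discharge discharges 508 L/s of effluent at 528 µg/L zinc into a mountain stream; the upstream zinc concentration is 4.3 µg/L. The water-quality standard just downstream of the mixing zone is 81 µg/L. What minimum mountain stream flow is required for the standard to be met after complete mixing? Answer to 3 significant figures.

2960 L/s

Set C_mix = 81: (Q·4.300 + 508.0·528.0) / (Q + 508.0) = 81
→ Q = 508.0·(528.0 − 81)/(81 − 4.300) = 2961 L/s.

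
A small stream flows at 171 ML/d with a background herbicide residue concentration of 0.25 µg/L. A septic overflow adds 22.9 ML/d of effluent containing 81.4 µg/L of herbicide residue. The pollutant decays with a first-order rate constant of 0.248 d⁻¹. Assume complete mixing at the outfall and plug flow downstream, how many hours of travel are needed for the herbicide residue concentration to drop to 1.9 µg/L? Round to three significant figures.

159 h

Flow-weighted average: C = (171.0·0.2500 + 22.90·81.40) / 193.9 = 1907/193.9 = 9.834 µg/L.
9.834·exp(−k·t) = 1.9 → t = ln(9.834/1.9)/k = 572700 s = 159.1 h.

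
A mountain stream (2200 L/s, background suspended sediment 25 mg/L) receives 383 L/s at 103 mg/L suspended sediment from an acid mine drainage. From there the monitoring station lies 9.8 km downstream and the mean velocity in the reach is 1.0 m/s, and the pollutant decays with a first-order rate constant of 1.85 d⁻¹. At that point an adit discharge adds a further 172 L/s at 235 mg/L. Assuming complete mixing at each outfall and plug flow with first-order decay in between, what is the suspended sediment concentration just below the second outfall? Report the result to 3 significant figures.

42.5 mg/L

Conservation of mass: C = (2200·25.00 + 383.0·103.0) / 2583 = 94450/2583 = 36.57 mg/L; combined flow 2583 L/s.
Travel time t = 9.8·1000 / 1.0 = 9800 s = 2.722 h.
Applying C = C₀e^(−kt): 36.57 × 0.8107 = 29.64 mg/L.
At the second outfall, C = (2583·29.64 + 172.0·235.0) / (2583 + 172.0) = 42.47 mg/L.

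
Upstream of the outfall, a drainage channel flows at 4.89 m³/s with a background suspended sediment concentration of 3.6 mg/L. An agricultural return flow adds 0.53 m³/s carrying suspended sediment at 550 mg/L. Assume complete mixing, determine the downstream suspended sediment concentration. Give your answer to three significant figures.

57.0 mg/L

Flow-weighted average: C = (4.890·3.600 + 0.5300·550.0) / 5.420 = 309.1/5.420 = 57.03 mg/L.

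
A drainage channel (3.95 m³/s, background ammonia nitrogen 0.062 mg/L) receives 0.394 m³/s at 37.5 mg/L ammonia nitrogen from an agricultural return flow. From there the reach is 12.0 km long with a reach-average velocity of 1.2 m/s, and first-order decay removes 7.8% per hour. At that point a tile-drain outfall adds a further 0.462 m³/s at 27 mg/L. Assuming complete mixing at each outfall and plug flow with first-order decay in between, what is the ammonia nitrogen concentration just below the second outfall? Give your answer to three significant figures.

After mixing, C = (3.950·0.06200 + 0.3940·37.50) / 4.344 = 15.02/4.344 = 3.458 mg/L; combined flow 4.344 m³/s.
Travel time t = 12.0·1000 / 1.2 = 10000 s = 2.778 h.
7.8%/h lost → k = −ln(1 − 0.078) = 0.08121 h⁻¹.
Decay over the reach: 3.458·exp(−kt) = 3.458·0.7981 = 2.759 mg/L.
Second outfall: C = (4.344·2.759 + 0.4620·27.00)/4.806 = 5.090 mg/L.

5.09 mg/L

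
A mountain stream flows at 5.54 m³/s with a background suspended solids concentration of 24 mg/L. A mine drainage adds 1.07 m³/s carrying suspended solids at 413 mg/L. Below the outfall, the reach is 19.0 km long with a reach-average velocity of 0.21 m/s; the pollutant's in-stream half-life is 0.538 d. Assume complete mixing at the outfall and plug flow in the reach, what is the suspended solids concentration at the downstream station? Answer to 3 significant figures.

22.6 mg/L

Flow-weighted average: C = (5.540·24.00 + 1.070·413.0) / 6.610 = 574.9/6.610 = 86.97 mg/L.
Travel time t = 19.0·1000 / 0.21 = 90480 s = 25.13 h.
Half-life 0.538 d → k = ln 2 / 0.538 = 1.288 d⁻¹.
After decay, C = 86.97 × e^(−kt) = 86.97 × 0.2595 = 22.56 mg/L.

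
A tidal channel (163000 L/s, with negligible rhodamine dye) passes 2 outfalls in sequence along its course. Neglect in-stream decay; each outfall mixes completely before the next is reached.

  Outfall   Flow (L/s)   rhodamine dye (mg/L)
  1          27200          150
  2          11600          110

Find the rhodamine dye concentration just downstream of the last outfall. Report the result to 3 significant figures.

26.5 mg/L

After outfall 1: Q = 163000 + 27200 = 190200 L/s; C = (163000·0 + 27200·150.0)/190200 = 21.45 mg/L.
After outfall 2: Q = 190200 + 11600 = 201800 L/s; C = (190200·21.45 + 11600·110.0)/201800 = 26.54 mg/L.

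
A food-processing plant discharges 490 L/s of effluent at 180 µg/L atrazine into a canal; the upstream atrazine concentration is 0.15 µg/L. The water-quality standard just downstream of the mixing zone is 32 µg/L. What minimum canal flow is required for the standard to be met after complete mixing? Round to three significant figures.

2280 L/s

Set C_mix = 32: (Q·0.1500 + 490.0·180.0) / (Q + 490.0) = 32
→ Q = 490.0·(180.0 − 32)/(32 − 0.1500) = 2277 L/s.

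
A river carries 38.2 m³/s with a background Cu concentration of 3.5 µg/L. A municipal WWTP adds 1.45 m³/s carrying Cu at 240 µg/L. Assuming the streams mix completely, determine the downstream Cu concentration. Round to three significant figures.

After mixing, C = (38.20·3.500 + 1.450·240.0) / 39.65 = 481.7/39.65 = 12.15 µg/L.

12.1 µg/L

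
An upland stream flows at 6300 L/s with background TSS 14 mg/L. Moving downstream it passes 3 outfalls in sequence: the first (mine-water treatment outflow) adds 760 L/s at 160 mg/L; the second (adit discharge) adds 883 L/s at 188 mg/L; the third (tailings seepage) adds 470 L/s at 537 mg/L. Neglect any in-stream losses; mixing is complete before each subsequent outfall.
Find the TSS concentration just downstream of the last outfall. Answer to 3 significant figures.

Outfall 1: combined Q = 7060 L/s; C = (6300·14.00 + 760.0·160.0)/7060 = 29.72 mg/L.
Outfall 2: combined Q = 7943 L/s; C = (7060·29.72 + 883.0·188.0)/7943 = 47.31 mg/L.
Outfall 3: combined Q = 8413 L/s; C = (7943·47.31 + 470.0·537.0)/8413 = 74.67 mg/L.

74.7 mg/L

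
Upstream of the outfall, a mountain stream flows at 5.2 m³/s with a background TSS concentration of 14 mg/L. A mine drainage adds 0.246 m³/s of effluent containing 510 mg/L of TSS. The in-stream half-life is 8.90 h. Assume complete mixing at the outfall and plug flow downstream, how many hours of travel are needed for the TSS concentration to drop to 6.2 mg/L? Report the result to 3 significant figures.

Conservation of mass: C = (5.200·14.00 + 0.2460·510.0) / 5.446 = 198.3/5.446 = 36.40 mg/L.
Half-life 8.90 h → k = ln 2 / 8.90 = 0.07788 h⁻¹ = 1.869 d⁻¹.
36.40·exp(−k·t) = 6.2 → t = ln(36.40/6.2)/k = 81820 s = 22.73 h.

22.7 h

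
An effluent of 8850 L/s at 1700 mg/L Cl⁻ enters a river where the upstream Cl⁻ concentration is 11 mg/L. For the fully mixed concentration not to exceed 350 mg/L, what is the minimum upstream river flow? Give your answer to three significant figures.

35200 L/s

Set C_mix = 350: (Q·11.00 + 8850·1700) / (Q + 8850) = 350
→ Q = 8850·(1700 − 350)/(350 − 11.00) = 35240 L/s.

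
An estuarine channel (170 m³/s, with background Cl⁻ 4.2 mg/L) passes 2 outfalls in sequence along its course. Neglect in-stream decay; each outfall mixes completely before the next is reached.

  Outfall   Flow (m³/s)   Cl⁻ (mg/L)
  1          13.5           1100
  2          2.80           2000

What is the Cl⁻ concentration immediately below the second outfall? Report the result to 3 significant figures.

After outfall 1: Q = 170.0 + 13.50 = 183.5 m³/s; C = (170.0·4.200 + 13.50·1100)/183.5 = 84.82 mg/L.
After outfall 2: Q = 183.5 + 2.800 = 186.3 m³/s; C = (183.5·84.82 + 2.800·2000)/186.3 = 113.6 mg/L.

114 mg/L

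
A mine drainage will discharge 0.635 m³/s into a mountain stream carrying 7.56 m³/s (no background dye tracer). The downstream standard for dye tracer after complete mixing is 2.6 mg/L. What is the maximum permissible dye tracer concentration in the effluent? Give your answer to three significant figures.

33.6 mg/L

At the limit, (Qr·Cr + Qe·Cₑ)/(Qr + Qe) = 2.6:
Cₑ = (8.195·2.6 − 7.560·0) / 0.6350 = 33.55 mg/L.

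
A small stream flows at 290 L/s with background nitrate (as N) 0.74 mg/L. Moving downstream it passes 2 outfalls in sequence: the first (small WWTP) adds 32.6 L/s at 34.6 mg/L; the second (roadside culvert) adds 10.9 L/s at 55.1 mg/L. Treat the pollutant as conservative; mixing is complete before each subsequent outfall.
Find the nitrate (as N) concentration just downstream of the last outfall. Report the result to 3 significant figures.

After outfall 1: Q = 290.0 + 32.60 = 322.6 L/s; C = (290.0·0.7400 + 32.60·34.60)/322.6 = 4.162 mg/L.
After outfall 2: Q = 322.6 + 10.90 = 333.5 L/s; C = (322.6·4.162 + 10.90·55.10)/333.5 = 5.827 mg/L.

5.83 mg/L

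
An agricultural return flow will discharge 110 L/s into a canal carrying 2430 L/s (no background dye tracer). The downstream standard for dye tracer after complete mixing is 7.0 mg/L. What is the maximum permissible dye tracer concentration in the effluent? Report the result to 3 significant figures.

162 mg/L

At the limit, (Qr·Cr + Qe·Cₑ)/(Qr + Qe) = 7.0:
Cₑ = (2540·7.0 − 2430·0) / 110.0 = 161.6 mg/L.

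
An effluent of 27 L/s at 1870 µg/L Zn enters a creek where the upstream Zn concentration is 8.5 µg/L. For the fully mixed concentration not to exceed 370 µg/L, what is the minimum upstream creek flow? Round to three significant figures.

Set C_mix = 370: (Q·8.500 + 27.00·1870) / (Q + 27.00) = 370
→ Q = 27.00·(1870 − 370)/(370 − 8.500) = 112.0 L/s.

112 L/s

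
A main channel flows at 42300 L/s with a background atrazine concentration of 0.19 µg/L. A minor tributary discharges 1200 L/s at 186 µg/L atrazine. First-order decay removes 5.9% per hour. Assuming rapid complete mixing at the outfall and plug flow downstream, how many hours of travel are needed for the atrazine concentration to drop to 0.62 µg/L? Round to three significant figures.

Mass balance: C = (42300·0.1900 + 1200·186.0) / 43500 = 231200/43500 = 5.316 µg/L.
5.9%/h lost → k = −ln(1 − 0.059) = 0.06081 h⁻¹.
5.316·exp(−k·t) = 0.62 → t = ln(5.316/0.62)/k = 127200 s = 35.33 h.

35.3 h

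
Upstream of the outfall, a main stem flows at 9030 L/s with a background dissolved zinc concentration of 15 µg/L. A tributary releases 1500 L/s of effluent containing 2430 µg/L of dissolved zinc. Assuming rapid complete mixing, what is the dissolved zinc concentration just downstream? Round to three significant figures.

359 µg/L

Mass balance: C = (9030·15.00 + 1500·2430) / 10530 = 3780000/10530 = 359.0 µg/L.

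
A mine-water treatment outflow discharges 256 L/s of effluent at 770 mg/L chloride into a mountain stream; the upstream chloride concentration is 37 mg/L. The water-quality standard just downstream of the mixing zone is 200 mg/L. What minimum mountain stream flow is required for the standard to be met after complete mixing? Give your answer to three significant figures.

895 L/s

Set C_mix = 200: (Q·37.00 + 256.0·770.0) / (Q + 256.0) = 200
→ Q = 256.0·(770.0 − 200)/(200 − 37.00) = 895.2 L/s.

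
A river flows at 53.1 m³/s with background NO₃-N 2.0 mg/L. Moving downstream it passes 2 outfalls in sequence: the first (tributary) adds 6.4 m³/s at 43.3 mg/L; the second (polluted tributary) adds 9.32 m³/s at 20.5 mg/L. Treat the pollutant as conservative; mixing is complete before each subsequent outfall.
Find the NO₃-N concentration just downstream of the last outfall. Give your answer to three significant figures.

After outfall 1: Q = 53.10 + 6.400 = 59.50 m³/s; C = (53.10·2.000 + 6.400·43.30)/59.50 = 6.442 mg/L.
After outfall 2: Q = 59.50 + 9.320 = 68.82 m³/s; C = (59.50·6.442 + 9.320·20.50)/68.82 = 8.346 mg/L.

8.35 mg/L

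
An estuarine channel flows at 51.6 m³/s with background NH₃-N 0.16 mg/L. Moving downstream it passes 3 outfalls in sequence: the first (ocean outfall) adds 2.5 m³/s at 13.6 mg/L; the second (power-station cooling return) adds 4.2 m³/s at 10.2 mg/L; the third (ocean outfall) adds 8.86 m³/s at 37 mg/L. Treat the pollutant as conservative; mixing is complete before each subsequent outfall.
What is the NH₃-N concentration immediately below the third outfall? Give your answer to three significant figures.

Below outfall 1: Q → 54.10 m³/s, C = (51.60·0.1600 + 2.500·13.60)/54.10 = 0.7811 mg/L.
Below outfall 2: Q → 58.30 m³/s, C = (54.10·0.7811 + 4.200·10.20)/58.30 = 1.460 mg/L.
Below outfall 3: Q → 67.16 m³/s, C = (58.30·1.460 + 8.860·37.00)/67.16 = 6.148 mg/L.

6.15 mg/L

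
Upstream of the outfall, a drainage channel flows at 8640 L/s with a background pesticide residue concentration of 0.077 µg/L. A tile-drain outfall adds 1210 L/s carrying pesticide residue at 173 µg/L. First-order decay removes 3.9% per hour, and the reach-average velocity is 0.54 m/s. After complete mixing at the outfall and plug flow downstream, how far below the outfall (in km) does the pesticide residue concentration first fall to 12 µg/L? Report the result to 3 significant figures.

28.1 km

Flow-weighted average: C = (8640·0.07700 + 1210·173.0) / 9850 = 210000/9850 = 21.32 µg/L.
3.9%/h lost → k = −ln(1 − 0.039) = 0.03978 h⁻¹.
Set 21.32·exp(−k·t) = 12 → t = ln(21.32/12)/k = 52010 s = 14.45 h.
Distance = v·t = 0.54·52010 = 28080 m = 28.08 km.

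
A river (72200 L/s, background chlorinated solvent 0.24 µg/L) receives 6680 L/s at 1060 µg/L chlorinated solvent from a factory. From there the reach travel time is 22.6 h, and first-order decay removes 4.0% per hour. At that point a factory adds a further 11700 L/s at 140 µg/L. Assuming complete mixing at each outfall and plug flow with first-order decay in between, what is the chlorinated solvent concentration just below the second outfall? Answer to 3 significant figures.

49.2 µg/L

Flow-weighted average: C = (72200·0.2400 + 6680·1060) / 78880 = 7098000/78880 = 89.99 µg/L; combined flow 78880 L/s.
4.0%/h lost → k = −ln(1 − 0.04) = 0.04082 h⁻¹.
Applying C = C₀e^(−kt): 89.99 × 0.3975 = 35.77 µg/L.
Second outfall: C = (78880·35.77 + 11700·140.0)/90580 = 49.23 µg/L.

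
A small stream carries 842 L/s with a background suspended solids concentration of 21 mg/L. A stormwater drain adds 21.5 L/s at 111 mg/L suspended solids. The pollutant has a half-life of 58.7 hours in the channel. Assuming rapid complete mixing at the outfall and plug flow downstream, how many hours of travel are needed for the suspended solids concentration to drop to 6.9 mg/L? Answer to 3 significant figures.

103 h

After mixing, C = (842.0·21.00 + 21.50·111.0) / 863.5 = 20070/863.5 = 23.24 mg/L.
Half-life 58.7 h → k = ln 2 / 58.7 = 0.01181 h⁻¹ = 0.2834 d⁻¹.
23.24·exp(−k·t) = 6.9 → t = ln(23.24/6.9)/k = 370200 s = 102.8 h.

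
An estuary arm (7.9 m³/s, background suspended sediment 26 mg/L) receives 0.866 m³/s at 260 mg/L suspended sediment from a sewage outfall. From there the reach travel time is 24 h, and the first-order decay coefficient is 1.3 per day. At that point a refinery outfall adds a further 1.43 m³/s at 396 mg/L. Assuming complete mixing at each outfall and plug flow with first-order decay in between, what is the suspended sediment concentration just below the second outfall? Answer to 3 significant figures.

67.0 mg/L

Conservation of mass: C = (7.900·26.00 + 0.8660·260.0) / 8.766 = 430.6/8.766 = 49.12 mg/L; combined flow 8.766 m³/s.
Decay over the reach: 49.12·exp(−kt) = 49.12·0.2725 = 13.39 mg/L.
Second outfall: C = (8.766·13.39 + 1.430·396.0)/10.20 = 67.05 mg/L.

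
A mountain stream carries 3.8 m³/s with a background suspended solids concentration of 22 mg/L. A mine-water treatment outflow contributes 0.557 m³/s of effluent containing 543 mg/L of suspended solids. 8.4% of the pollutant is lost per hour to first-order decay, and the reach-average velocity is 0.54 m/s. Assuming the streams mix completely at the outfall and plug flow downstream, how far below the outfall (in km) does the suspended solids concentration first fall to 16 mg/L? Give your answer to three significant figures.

Flow-weighted average: C = (3.800·22.00 + 0.5570·543.0) / 4.357 = 386.1/4.357 = 88.60 mg/L.
8.4%/h lost → k = −ln(1 − 0.084) = 0.08774 h⁻¹.
Set 88.60·exp(−k·t) = 16 → t = ln(88.60/16)/k = 70230 s = 19.51 h.
Distance = v·t = 0.54·70230 = 37920 m = 37.92 km.

37.9 km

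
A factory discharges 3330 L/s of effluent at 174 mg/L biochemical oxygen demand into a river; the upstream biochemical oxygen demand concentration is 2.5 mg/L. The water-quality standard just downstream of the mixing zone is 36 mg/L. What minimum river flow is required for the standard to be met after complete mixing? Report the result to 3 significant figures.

13700 L/s

Set C_mix = 36: (Q·2.500 + 3330·174.0) / (Q + 3330) = 36
→ Q = 3330·(174.0 − 36)/(36 − 2.500) = 13720 L/s.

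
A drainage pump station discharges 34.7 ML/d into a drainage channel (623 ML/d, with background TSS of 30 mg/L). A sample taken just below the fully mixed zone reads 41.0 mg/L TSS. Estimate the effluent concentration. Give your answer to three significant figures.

238 mg/L

Mass balance: 623.0·30.00 + 34.70·Cₑ = 657.7·41.00
→ Cₑ = (657.7·41.00 − 623.0·30.00) / 34.70 = 238.5 mg/L.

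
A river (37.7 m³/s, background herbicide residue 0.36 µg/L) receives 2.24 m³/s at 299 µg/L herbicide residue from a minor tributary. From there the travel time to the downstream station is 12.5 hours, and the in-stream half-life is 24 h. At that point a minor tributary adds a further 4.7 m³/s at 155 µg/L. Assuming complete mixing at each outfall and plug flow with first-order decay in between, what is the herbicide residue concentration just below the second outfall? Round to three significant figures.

27.0 µg/L

Mixed concentration C = ΣQC/ΣQ = (37.70·0.3600 + 2.240·299.0) / 39.94 = 683.3/39.94 = 17.11 µg/L; combined flow 39.94 m³/s.
Half-life 24 h → k = ln 2 / 24 = 0.02888 h⁻¹ = 0.6931 d⁻¹.
After decay, C = 17.11 × e^(−kt) = 17.11 × 0.6970 = 11.92 µg/L.
At the second outfall, C = (39.94·11.92 + 4.700·155.0) / (39.94 + 4.700) = 26.99 µg/L.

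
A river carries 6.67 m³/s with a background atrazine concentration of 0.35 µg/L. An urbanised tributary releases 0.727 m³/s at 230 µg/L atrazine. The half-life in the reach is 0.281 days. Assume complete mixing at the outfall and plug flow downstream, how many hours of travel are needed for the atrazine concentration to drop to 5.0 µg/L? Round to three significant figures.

Mixed concentration C = ΣQC/ΣQ = (6.670·0.3500 + 0.7270·230.0) / 7.397 = 169.5/7.397 = 22.92 µg/L.
Half-life 0.281 d → k = ln 2 / 0.281 = 2.467 d⁻¹.
22.92·exp(−k·t) = 5.0 → t = ln(22.92/5.0)/k = 53330 s = 14.81 h.

14.8 h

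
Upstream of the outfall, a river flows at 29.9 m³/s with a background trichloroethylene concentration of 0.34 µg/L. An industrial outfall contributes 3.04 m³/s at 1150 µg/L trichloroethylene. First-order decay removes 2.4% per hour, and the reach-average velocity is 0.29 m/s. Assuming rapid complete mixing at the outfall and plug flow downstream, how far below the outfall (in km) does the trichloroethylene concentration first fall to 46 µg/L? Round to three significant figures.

Mass balance: C = (29.90·0.3400 + 3.040·1150) / 32.94 = 3506/32.94 = 106.4 µg/L.
2.4%/h lost → k = −ln(1 − 0.024) = 0.02429 h⁻¹.
Set 106.4·exp(−k·t) = 46 → t = ln(106.4/46)/k = 124300 s = 34.54 h.
Distance = v·t = 0.29·124300 = 36050 m = 36.05 km.

36.1 km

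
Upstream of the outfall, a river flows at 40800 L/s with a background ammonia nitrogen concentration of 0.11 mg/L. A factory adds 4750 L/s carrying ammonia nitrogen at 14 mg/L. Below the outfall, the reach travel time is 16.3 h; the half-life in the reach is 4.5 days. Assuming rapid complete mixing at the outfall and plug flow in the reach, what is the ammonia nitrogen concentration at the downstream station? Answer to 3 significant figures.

Flow-weighted average: C = (40800·0.1100 + 4750·14.00) / 45550 = 70990/45550 = 1.558 mg/L.
Half-life 4.5 d → k = ln 2 / 4.5 = 0.1540 d⁻¹.
First-order decay: C = 1.558·exp(−k·t) = 1.558·0.9007 = 1.404 mg/L.

1.40 mg/L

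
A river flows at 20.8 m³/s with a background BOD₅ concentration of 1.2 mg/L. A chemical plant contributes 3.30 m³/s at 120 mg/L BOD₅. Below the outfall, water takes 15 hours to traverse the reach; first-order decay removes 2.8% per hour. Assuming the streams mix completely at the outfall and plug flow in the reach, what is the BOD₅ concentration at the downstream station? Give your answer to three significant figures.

Mass balance: C = (20.80·1.200 + 3.300·120.0) / 24.10 = 421.0/24.10 = 17.47 mg/L.
2.8%/h lost → k = −ln(1 − 0.028) = 0.02840 h⁻¹.
Applying C = C₀e^(−kt): 17.47 × 0.6531 = 11.41 mg/L.

11.4 mg/L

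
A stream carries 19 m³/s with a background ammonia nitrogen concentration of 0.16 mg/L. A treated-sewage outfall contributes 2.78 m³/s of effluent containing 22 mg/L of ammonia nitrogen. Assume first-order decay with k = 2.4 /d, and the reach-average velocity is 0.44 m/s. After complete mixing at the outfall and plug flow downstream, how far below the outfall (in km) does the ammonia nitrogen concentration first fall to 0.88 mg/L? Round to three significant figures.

19.1 km

Flow-weighted average: C = (19.00·0.1600 + 2.780·22.00) / 21.78 = 64.20/21.78 = 2.948 mg/L.
Set 2.948·exp(−k·t) = 0.88 → t = ln(2.948/0.88)/k = 43520 s = 12.09 h.
Distance = v·t = 0.44·43520 = 19150 m = 19.15 km.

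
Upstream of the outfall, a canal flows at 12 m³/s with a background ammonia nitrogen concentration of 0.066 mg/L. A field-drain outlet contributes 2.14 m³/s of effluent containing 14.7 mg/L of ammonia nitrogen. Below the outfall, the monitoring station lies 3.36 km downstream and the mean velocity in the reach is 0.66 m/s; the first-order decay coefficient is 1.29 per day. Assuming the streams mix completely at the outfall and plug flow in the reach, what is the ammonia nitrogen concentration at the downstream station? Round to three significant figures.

2.11 mg/L

Flow-weighted average: C = (12.00·0.06600 + 2.140·14.70) / 14.14 = 32.25/14.14 = 2.281 mg/L.
Travel time t = 3.36·1000 / 0.66 = 5091 s = 1.414 h.
After decay, C = 2.281 × e^(−kt) = 2.281 × 0.9268 = 2.114 mg/L.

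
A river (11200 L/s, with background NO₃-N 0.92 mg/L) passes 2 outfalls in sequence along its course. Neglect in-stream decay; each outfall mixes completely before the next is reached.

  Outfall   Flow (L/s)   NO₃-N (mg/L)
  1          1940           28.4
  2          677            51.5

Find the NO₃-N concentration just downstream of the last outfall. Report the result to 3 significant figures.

7.26 mg/L

Below outfall 1: Q → 13140 L/s, C = (11200·0.9200 + 1940·28.40)/13140 = 4.977 mg/L.
Below outfall 2: Q → 13820 L/s, C = (13140·4.977 + 677.0·51.50)/13820 = 7.257 mg/L.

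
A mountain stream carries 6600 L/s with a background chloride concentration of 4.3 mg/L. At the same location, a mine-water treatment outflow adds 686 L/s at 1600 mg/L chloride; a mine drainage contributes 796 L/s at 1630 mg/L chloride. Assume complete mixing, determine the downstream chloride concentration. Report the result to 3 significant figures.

Mass balance: C = (6600·4.300 + 686.0·1600 + 796.0·1630) / 8082 = 2423000/8082 = 299.9 mg/L.

300 mg/L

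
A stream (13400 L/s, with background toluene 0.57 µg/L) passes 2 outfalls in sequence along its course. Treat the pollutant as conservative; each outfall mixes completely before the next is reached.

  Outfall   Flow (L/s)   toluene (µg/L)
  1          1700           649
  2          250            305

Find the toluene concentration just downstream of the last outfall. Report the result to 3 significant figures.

77.3 µg/L

After outfall 1: Q = 13400 + 1700 = 15100 L/s; C = (13400·0.5700 + 1700·649.0)/15100 = 73.57 µg/L.
After outfall 2: Q = 15100 + 250.0 = 15350 L/s; C = (15100·73.57 + 250.0·305.0)/15350 = 77.34 µg/L.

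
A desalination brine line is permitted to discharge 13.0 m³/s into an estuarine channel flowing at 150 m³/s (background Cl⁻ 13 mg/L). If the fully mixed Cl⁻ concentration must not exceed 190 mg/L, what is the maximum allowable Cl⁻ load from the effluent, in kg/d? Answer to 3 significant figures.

2510000 kg/d

Mass balance at the limit: 150.0·13.00 + 13.00·Cₑ = 163.0·190 → Cₑ = 2232 mg/L.
Load = 13.00 m³/s × 2232 g/m³ × 86 400 s/d = 2507000 kg/d.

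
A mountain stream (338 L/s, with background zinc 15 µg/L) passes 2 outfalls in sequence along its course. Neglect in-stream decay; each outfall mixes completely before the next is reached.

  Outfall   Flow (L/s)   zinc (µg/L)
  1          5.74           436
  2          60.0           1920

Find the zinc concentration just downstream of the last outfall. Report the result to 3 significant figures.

304 µg/L

Below outfall 1: Q → 343.7 L/s, C = (338.0·15.00 + 5.740·436.0)/343.7 = 22.03 µg/L.
Below outfall 2: Q → 403.7 L/s, C = (343.7·22.03 + 60.00·1920)/403.7 = 304.1 µg/L.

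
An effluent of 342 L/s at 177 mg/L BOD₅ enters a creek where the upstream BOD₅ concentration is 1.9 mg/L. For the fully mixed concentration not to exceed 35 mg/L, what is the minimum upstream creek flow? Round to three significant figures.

1470 L/s

Set C_mix = 35: (Q·1.900 + 342.0·177.0) / (Q + 342.0) = 35
→ Q = 342.0·(177.0 − 35)/(35 − 1.900) = 1467 L/s.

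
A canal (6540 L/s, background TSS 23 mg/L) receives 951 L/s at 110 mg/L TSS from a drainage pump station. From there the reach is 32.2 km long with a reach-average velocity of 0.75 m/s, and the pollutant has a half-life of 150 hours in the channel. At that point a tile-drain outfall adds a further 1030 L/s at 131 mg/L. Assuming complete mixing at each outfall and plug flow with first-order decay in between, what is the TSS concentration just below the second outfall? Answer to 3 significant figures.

44.2 mg/L

Mass balance: C = (6540·23.00 + 951.0·110.0) / 7491 = 255000/7491 = 34.04 mg/L; combined flow 7491 L/s.
Travel time t = 32.2·1000 / 0.75 = 42930 s = 11.93 h.
Half-life 150 h → k = ln 2 / 150 = 0.004621 h⁻¹ = 0.1109 d⁻¹.
After decay, C = 34.04 × e^(−kt) = 34.04 × 0.9464 = 32.22 mg/L.
Second outfall: C = (7491·32.22 + 1030·131.0)/8521 = 44.16 mg/L.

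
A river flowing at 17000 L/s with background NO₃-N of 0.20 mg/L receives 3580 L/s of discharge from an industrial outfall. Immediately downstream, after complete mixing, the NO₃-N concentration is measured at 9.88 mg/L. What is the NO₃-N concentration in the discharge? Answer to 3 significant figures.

55.8 mg/L

Mass balance: 17000·0.2000 + 3580·Cₑ = 20580·9.880
→ Cₑ = (20580·9.880 − 17000·0.2000) / 3580 = 55.85 mg/L.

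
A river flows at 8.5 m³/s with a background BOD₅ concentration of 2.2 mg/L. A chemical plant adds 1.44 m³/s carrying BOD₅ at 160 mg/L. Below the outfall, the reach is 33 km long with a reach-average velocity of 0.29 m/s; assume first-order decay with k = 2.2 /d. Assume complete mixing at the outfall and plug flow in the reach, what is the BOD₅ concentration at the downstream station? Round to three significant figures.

1.38 mg/L

Conservation of mass: C = (8.500·2.200 + 1.440·160.0) / 9.940 = 249.1/9.940 = 25.06 mg/L.
Travel time t = 33·1000 / 0.29 = 113800 s = 31.61 h.
Applying C = C₀e^(−kt): 25.06 × 0.05516 = 1.382 mg/L.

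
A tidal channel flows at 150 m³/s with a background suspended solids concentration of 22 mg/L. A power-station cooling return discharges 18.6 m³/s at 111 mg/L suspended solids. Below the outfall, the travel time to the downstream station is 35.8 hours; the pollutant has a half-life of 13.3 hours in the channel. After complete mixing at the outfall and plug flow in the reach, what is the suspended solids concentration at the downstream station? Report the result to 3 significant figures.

After mixing, C = (150.0·22.00 + 18.60·111.0) / 168.6 = 5365/168.6 = 31.82 mg/L.
Half-life 13.3 h → k = ln 2 / 13.3 = 0.05212 h⁻¹ = 1.251 d⁻¹.
Applying C = C₀e^(−kt): 31.82 × 0.1548 = 4.925 mg/L.

4.92 mg/L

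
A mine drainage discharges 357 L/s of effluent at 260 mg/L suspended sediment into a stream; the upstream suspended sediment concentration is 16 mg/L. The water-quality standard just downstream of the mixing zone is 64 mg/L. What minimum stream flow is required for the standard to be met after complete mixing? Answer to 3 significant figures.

1460 L/s

Set C_mix = 64: (Q·16.00 + 357.0·260.0) / (Q + 357.0) = 64
→ Q = 357.0·(260.0 − 64)/(64 − 16.00) = 1458 L/s.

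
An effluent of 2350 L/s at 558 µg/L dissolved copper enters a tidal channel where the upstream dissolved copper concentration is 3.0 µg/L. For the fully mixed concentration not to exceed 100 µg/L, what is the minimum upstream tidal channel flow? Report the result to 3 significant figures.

11100 L/s

Set C_mix = 100: (Q·3.000 + 2350·558.0) / (Q + 2350) = 100
→ Q = 2350·(558.0 − 100)/(100 − 3.000) = 11100 L/s.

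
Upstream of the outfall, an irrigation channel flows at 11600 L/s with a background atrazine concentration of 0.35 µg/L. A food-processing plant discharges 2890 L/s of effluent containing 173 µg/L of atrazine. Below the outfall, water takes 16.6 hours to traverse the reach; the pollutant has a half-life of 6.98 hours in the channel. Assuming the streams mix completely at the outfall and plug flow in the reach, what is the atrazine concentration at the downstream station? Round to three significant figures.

6.69 µg/L

Mass balance: C = (11600·0.3500 + 2890·173.0) / 14490 = 504000/14490 = 34.78 µg/L.
Half-life 6.98 h → k = ln 2 / 6.98 = 0.09930 h⁻¹ = 2.383 d⁻¹.
Applying C = C₀e^(−kt): 34.78 × 0.1923 = 6.691 µg/L.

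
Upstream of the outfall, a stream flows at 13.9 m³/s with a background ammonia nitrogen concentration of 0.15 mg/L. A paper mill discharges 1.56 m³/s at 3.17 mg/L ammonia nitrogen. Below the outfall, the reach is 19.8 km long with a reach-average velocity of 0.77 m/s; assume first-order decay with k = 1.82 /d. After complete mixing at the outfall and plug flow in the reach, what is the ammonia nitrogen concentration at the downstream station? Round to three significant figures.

After mixing, C = (13.90·0.1500 + 1.560·3.170) / 15.46 = 7.030/15.46 = 0.4547 mg/L.
Travel time t = 19.8·1000 / 0.77 = 25710 s = 7.143 h.
Decay over the reach: 0.4547·exp(−kt) = 0.4547·0.5818 = 0.2646 mg/L.

0.265 mg/L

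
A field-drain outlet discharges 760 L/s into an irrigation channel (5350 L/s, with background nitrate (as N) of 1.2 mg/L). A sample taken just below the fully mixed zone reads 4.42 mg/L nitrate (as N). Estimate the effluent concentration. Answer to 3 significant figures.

Mass balance: 5350·1.200 + 760.0·Cₑ = 6110·4.420
→ Cₑ = (6110·4.420 − 5350·1.200) / 760.0 = 27.09 mg/L.

27.1 mg/L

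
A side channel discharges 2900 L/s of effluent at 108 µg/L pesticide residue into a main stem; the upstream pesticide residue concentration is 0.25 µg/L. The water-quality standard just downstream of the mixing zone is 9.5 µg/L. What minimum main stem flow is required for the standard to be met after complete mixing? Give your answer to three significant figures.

30900 L/s

Set C_mix = 9.5: (Q·0.2500 + 2900·108.0) / (Q + 2900) = 9.5
→ Q = 2900·(108.0 − 9.5)/(9.5 − 0.2500) = 30880 L/s.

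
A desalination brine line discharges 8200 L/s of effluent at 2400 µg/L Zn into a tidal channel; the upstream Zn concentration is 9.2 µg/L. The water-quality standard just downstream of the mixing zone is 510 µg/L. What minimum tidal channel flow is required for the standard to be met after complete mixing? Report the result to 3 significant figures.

30900 L/s

Set C_mix = 510: (Q·9.200 + 8200·2400) / (Q + 8200) = 510
→ Q = 8200·(2400 − 510)/(510 − 9.200) = 30950 L/s.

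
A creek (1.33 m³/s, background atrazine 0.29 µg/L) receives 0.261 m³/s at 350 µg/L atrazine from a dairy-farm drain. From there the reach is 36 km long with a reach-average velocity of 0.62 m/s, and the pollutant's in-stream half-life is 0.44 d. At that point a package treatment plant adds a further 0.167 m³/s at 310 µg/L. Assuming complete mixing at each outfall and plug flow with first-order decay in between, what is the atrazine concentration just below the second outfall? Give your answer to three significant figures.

47.6 µg/L

Mass balance: C = (1.330·0.2900 + 0.2610·350.0) / 1.591 = 91.74/1.591 = 57.66 µg/L; combined flow 1.591 m³/s.
Travel time t = 36·1000 / 0.62 = 58060 s = 16.13 h.
Half-life 0.44 d → k = ln 2 / 0.44 = 1.575 d⁻¹.
After decay, C = 57.66 × e^(−kt) = 57.66 × 0.3469 = 20.00 µg/L.
At the second outfall, C = (1.591·20.00 + 0.1670·310.0) / (1.591 + 0.1670) = 47.55 µg/L.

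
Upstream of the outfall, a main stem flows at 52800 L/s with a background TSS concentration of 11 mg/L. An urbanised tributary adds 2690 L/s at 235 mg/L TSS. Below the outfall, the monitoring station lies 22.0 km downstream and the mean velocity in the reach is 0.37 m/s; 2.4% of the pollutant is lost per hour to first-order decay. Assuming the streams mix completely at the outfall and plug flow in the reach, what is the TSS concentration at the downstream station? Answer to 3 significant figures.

14.6 mg/L

Mass balance: C = (52800·11.00 + 2690·235.0) / 55490 = 1213000/55490 = 21.86 mg/L.
Travel time t = 22.0·1000 / 0.37 = 59460 s = 16.52 h.
2.4%/h lost → k = −ln(1 − 0.024) = 0.02429 h⁻¹.
After decay, C = 21.86 × e^(−kt) = 21.86 × 0.6695 = 14.63 mg/L.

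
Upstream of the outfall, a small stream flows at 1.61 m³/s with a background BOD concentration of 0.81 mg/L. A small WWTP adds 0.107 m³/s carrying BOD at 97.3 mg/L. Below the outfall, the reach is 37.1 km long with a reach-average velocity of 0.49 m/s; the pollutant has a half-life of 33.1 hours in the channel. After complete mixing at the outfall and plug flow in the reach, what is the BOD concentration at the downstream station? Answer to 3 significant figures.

Mixed concentration C = ΣQC/ΣQ = (1.610·0.8100 + 0.1070·97.30) / 1.717 = 11.72/1.717 = 6.823 mg/L.
Travel time t = 37.1·1000 / 0.49 = 75710 s = 21.03 h.
Half-life 33.1 h → k = ln 2 / 33.1 = 0.02094 h⁻¹ = 0.5026 d⁻¹.
First-order decay: C = 6.823·exp(−k·t) = 6.823·0.6438 = 4.392 mg/L.

4.39 mg/L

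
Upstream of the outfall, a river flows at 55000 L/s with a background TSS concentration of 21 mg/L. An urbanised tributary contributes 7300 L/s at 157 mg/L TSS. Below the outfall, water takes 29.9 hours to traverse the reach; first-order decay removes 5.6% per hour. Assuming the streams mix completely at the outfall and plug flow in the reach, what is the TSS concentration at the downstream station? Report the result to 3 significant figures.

6.59 mg/L

Flow-weighted average: C = (55000·21.00 + 7300·157.0) / 62300 = 2301000/62300 = 36.94 mg/L.
5.6%/h lost → k = −ln(1 − 0.056) = 0.05763 h⁻¹.
First-order decay: C = 36.94·exp(−k·t) = 36.94·0.1785 = 6.593 mg/L.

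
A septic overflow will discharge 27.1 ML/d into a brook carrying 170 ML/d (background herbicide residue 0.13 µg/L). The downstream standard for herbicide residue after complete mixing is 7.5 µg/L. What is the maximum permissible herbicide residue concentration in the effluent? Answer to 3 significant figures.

At the limit, (Qr·Cr + Qe·Cₑ)/(Qr + Qe) = 7.5:
Cₑ = (197.1·7.5 − 170.0·0.1300) / 27.10 = 53.73 µg/L.

53.7 µg/L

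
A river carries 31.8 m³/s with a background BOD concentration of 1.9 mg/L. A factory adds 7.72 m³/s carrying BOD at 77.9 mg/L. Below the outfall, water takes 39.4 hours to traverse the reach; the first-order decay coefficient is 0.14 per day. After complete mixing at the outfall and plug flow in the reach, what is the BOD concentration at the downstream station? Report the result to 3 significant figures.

13.3 mg/L

Mass balance: C = (31.80·1.900 + 7.720·77.90) / 39.52 = 661.8/39.52 = 16.75 mg/L.
Applying C = C₀e^(−kt): 16.75 × 0.7947 = 13.31 mg/L.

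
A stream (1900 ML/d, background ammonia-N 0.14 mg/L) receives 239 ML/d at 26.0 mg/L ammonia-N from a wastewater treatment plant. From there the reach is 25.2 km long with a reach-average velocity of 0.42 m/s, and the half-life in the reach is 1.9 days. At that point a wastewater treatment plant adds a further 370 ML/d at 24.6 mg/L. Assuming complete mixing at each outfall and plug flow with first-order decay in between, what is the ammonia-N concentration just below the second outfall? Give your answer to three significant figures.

5.63 mg/L

Flow-weighted average: C = (1900·0.1400 + 239.0·26.00) / 2139 = 6480/2139 = 3.029 mg/L; combined flow 2139 ML/d.
Travel time t = 25.2·1000 / 0.42 = 60000 s = 16.67 h.
Half-life 1.9 d → k = ln 2 / 1.9 = 0.3648 d⁻¹.
Applying C = C₀e^(−kt): 3.029 × 0.7762 = 2.351 mg/L.
Second outfall: C = (2139·2.351 + 370.0·24.60)/2509 = 5.632 mg/L.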